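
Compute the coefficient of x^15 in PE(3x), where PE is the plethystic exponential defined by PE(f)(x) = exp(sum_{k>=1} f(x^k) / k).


With f(x) = 3x, the exponent is sum_{k>=1} 3 x^k / k = 3 * (-ln(1 - x)). Exponentiating:
PE(3x) = exp(-3 ln(1 - x)) = 1/(1 - x)^3.
By the negative binomial expansion, [x^n] 1/(1 - x)^3 = C(n + 2, 2).
For n = 15: C(17, 2) = 136.

136


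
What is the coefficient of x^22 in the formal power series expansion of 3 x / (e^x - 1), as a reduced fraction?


The exponential generating function for Bernoulli numbers is
x / (e^x - 1) = sum_{k>=0} B_k x^k / k!.
So the coefficient of x^22 in 3 x / (e^x - 1) is 3 B_22 / 22!.
Computing: B_22 = 854513/138, 22! = 1124000727777607680000, giving
3 * 854513/138 / 1124000727777607680000 = 77683/4700366679797268480000.

77683/4700366679797268480000


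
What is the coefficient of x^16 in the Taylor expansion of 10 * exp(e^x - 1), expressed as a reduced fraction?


exp(e^x - 1) = sum_{k>=0} Bell_k x^k / k!, where Bell_k is the k-th Bell number.
So the coefficient of x^16 is 10 * Bell_16 / 16!.
Computing: Bell_16 = 10480142147 and 16! = 20922789888000, giving
10 * 10480142147/20922789888000 = 10480142147/2092278988800.

10480142147/2092278988800


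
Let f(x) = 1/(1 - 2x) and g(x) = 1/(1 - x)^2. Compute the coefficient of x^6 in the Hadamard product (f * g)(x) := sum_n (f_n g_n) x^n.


f has coefficients f_k = 2^k. For g = 1/(1 - x)^2 the coefficient is g_k = C(k + 1, 1) = k + 1. The Hadamard coefficient is (f * g)_k = 2^k * (k + 1).
For k = 6: 2^6 * 7 = 64 * 7 = 448.

448


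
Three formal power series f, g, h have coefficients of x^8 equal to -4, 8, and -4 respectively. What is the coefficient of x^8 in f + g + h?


Series addition is componentwise:
-4 + 8 + -4
= 0

0


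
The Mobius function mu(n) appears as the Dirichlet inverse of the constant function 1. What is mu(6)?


6 = 2 * 3 (all distinct primes).
mu(6) = (-1)^2 = 1

1


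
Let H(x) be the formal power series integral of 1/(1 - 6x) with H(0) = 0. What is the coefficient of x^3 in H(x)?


1/(1 - 6x) = sum_{k>=0} 6^k x^k. Integrating termwise with H(0) = 0:
H(x) = sum_{k>=0} 6^k x^(k+1) / (k+1) = sum_{m>=1} 6^(m-1) x^m / m.
For m = 3: 6^2/3 = 36/3 = 12.

12


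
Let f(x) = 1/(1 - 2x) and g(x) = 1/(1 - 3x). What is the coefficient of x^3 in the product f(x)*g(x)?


The coefficient of x^n in f*g is the Cauchy product: sum_{k=0}^{n} a^k * b^(n-k).
With a=2, b=3, n=3:
sum_{k=0}^{3} 2^k * 3^(3-k)
= 65

65


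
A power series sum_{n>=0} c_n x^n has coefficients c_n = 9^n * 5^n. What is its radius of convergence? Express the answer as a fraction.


By the root test (Cauchy-Hadamard), the radius is R = 1 / limsup_n |c_n|^(1/n).
Here |c_n|^(1/n) = (9^n * 5^n)^(1/n) = 9 * 5 = 45 for all n.
So R = 1/45 = 1/45.

1/45


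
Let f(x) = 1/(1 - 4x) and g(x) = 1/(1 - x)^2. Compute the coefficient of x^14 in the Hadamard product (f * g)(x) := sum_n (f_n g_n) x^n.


f has coefficients f_k = 4^k. For g = 1/(1 - x)^2 the coefficient is g_k = C(k + 1, 1) = k + 1. The Hadamard coefficient is (f * g)_k = 4^k * (k + 1).
For k = 14: 4^14 * 15 = 268435456 * 15 = 4026531840.

4026531840


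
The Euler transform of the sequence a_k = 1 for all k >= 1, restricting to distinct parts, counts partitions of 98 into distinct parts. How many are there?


Partitions of 98 into distinct parts can be computed via generating function.
Product (1+x)(1+x^2)(1+x^3)...
The coefficient of x^98 = 376256

376256


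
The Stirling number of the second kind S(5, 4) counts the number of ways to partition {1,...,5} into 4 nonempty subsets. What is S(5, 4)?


Using the explicit formula S(n,k) = (1/k!) sum_{j=0}^{k} (-1)^(k-j) C(k,j) j^n:
S(5, 4) = 10
Equivalently, S(n,k) is n! times the coefficient of x^n in the EGF (e^x - 1)^k / k!.

10


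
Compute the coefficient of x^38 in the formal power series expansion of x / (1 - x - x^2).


Let f(x) = sum_{k>=0} a_k x^k. Multiplying f(x) * (1 - x - x^2) = x and matching coefficients gives a_0 = 0, a_1 = 1, and a_k = a_{k-1} + a_{k-2} for k >= 2. These are the Fibonacci numbers F_k.
Iterating from F_0 = 0, F_1 = 1:
F_0=0, F_1=1, F_2=1, F_3=2, F_4=3, F_5=5, F_6=8, F_7=13, F_8=21, F_9=34, ...
F_38 = 39088169.

39088169


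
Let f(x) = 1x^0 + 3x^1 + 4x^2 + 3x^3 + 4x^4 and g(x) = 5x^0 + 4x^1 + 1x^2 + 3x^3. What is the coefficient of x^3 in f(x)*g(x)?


Cauchy product at x^3:
1*3 + 3*1 + 4*4 + 3*5
= 37

37


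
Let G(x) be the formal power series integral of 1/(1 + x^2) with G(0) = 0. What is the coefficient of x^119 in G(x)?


1/(1 + x^2) = sum_{j>=0} (-1)^j x^(2j). Integrating termwise with G(0) = 0:
G(x) = sum_{j>=0} (-1)^j x^(2j+1) / (2j+1) = arctan(x).
Only odd powers are nonzero. For x^119 write 119 = 2*59 + 1, giving
(-1)^59 / 119 = -1/119 = -1/119.

-1/119


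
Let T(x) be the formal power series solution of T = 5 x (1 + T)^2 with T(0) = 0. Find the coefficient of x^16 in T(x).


Apply the Lagrange inversion formula: if T = 5 x * phi(T) with phi(t) = (1 + t)^2, then [x^n] T = 5^n * (1/n) [t^(n-1)] phi(t)^n = 5^n * (1/n) [t^(n-1)] (1 + t)^(2n) = 5^n * (1/n) C(2n, n-1).
Using the identity C(2n, n-1) = C(2n, n) * n / (n+1), the unscaled factor equals C(2n, n) / (n+1) = C_n, the n-th Catalan number.
For n = 16: C_16 = C(32, 16) / 17 = 601080390/17 = 35357670.
With the 5^16 = 152587890625 factor, the coefficient is 152587890625 * 35357670 = 5395152282714843750.

5395152282714843750


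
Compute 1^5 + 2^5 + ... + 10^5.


This power sum has a closed form given by Faulhaber's formula
sum_{k=1}^{m} k^p = (1 / (p + 1)) * sum_{j=0}^{p} C(p + 1, j) B_j m^(p + 1 - j),
but for small m direct computation is fastest:
1 + 32 + 243 + 1024 + 3125 + 7776 + 16807 + 32768 + 59049 + 100000 = 220825.

220825


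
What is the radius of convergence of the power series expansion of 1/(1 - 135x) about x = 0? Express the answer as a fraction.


Expanding 1/(1 - 135x) = sum_{k>=0} 135^k x^k, the series converges when |135x| < 1, i.e., |x| < 1/135.
So the radius of convergence is 1/135 = 1/135.

1/135


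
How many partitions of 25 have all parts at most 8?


Using the generating function (1-x)^(-1)(1-x^2)^(-1)...(1-x^8)^(-1),
the coefficient of x^25 counts these restricted partitions.
Result = 1090

1090


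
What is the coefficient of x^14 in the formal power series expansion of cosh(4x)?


The Maclaurin series is cosh(t) = sum_{m>=0} t^(2m) / (2m)!, so substituting t = 4x, only even powers of x are nonzero, with coefficient of x^(2m) equal to 4^(2m) / (2m)!.
For x^14 the coefficient is 4^14/14! = 268435456/87178291200 = 131072/42567525.

131072/42567525


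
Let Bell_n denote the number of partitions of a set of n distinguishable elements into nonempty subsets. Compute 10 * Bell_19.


Bell_19 can be computed from the Bell triangle or from Dobinski's identity Bell_n = (1/e) * sum_{k>=0} k^n / k!.
Computing Bell_19 = 5832742205057.
Then 10 * 5832742205057 = 58327422050570.

58327422050570


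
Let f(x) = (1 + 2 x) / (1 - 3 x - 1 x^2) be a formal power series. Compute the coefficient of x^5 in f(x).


Write f(x) = sum_{k>=0} a_k x^k. Multiplying both sides by 1 - 3 x - 1 x^2 gives
(1 - 3 x - 1 x^2) sum_{k>=0} a_k x^k = 1 + 2 x.
Matching coefficients:
 x^0: a_0 = 1
 x^1: a_1 - 3 a_0 = 2  =>  a_1 = 3*1 + 2 = 5
 x^k (k >= 2): a_k = 3 a_{k-1} + 1 a_{k-2}.
Iterating: a_2 = 16, a_3 = 53, a_4 = 175, a_5 = 578.
So the coefficient of x^5 is 578.

578


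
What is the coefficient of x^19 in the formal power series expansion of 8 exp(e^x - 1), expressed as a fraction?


exp(e^x - 1) is the exponential generating function for the Bell numbers Bell_k: exp(e^x - 1) = sum_{k>=0} Bell_k x^k / k!.
So the coefficient of x^19 in 8 exp(e^x - 1) is 8 Bell_19 / 19!.
Computing: Bell_19 = 5832742205057 and 19! = 121645100408832000, giving
8 * 5832742205057/121645100408832000 = 5832742205057/15205637551104000.

5832742205057/15205637551104000


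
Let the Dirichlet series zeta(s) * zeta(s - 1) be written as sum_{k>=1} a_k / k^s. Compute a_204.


Convolution gives a_k = sum_{d | k} d * 1 = sum_{d | k} d = sigma(k), the sum of positive divisors of k.
For k = 204, the divisors are 1, 2, 3, 4, 6, 12, 17, 34, 51, 68, 102, 204, so
sigma(204) = 1 + 2 + 3 + 4 + 6 + 12 + 17 + 34 + 51 + 68 + 102 + 204 = 504.

504


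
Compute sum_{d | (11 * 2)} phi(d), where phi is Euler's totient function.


First, 11 * 2 = 22. One classical identity is sum_{d | n} phi(d) = n (each k in [1, n] has a unique gcd with n, and among the k's with gcd(k, n) = n/d there are phi(d) of them). So the sum equals 22. We also verify directly:
Divisors of 22: 1, 2, 11, 22.
phi values: 1, 1, 10, 10.
Sum = 22.

22


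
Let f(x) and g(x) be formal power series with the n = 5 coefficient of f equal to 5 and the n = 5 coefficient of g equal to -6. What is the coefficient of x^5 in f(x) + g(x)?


Addition of formal power series is termwise.
The coefficient of x^5 in f + g = 5 + -6
= -1

-1


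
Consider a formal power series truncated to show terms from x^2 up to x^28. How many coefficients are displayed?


From x^2 to x^28 inclusive, the count is 28 - 2 + 1 = 27.

27


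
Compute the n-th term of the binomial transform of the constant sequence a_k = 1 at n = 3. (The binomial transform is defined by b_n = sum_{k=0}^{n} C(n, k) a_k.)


With a_k = 1 for all k, b_n = sum_{k=0}^{n} C(n, k) = 2^n by the binomial theorem.
For n = 3: 2^3 = 8.

8


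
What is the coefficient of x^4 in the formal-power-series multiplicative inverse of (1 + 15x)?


The inverse is 1/(1 + 15x). Apply the geometric identity 1/(1 - y) = sum_{k>=0} y^k with y = -15x:
1/(1 + 15x) = sum_{k>=0} (-15)^k x^k.
So the coefficient of x^4 is (-15)^4 = 50625.

50625


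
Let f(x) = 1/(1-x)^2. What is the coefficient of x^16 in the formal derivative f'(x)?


Differentiate: d/dx [ 1/(1-x)^r ] = r / (1-x)^(r+1).
Here r = 2, so f'(x) = 2 / (1-x)^3.
The expansion of 1/(1-x)^(r+1) has coefficient of x^n equal to C(n+r, r).
So the coefficient of x^16 in f'(x) is
2 * C(18, 2) = 2 * 153 = 306

306


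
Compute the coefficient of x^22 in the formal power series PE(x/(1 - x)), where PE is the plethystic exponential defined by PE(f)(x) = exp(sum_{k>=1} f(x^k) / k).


For f(x) = x/(1 - x) we have
sum_{k>=1} f(x^k) / k = sum_{k>=1} (1/k) * x^k / (1 - x^k) = sum_{k, m >= 1} x^(k m) / k,
which after exponentiating simplifies to
PE(x/(1 - x)) = prod_{k>=1} 1 / (1 - x^k).
This is the generating function for the partition function p(n), so the coefficient of x^22 is p(22).
Computing p(22) by dynamic programming over parts 1, 2, ..., 22: p(22) = 1002.

1002


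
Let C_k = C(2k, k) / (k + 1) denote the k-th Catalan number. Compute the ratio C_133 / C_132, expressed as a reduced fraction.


Using C_k = (2k)! / (k! (k+1)!), the ratio C_{k+1}/C_k simplifies to
C_{k+1}/C_k = [(2k+2)! / ((k+1)! (k+2)!)] * [k! (k+1)! / (2k)!]
 = (2k+2)(2k+1) / ((k+1)(k+2)) = 2(2k+1) / (k+2).
For k = 132: 2(2*132 + 1) / (132 + 2) = 530/134 = 265/67.

265/67


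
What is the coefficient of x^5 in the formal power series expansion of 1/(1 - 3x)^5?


The general identity 1/(1 - c x)^r = sum_{k>=0} c^k C(k + r - 1, r - 1) x^k follows by substituting y = c x into 1/(1 - y)^r = sum_{k>=0} C(k + r - 1, r - 1) y^k.
For c = 3, r = 5, k = 5:
3^5 * C(9, 4) = 243 * 126 = 30618.

30618


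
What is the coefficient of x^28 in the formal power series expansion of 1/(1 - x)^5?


The negative binomial / multiset identity is
1/(1 - x)^r = sum_{k>=0} C(k + r - 1, r - 1) x^k.
Here r = 5 and k = 28, so the coefficient is
C(28 + 4, 4) = C(32, 4)
= 35960

35960


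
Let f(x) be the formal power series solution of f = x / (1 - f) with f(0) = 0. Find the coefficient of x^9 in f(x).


Apply Lagrange inversion: f = x * phi(f) with phi(t) = 1/(1 - t), so
[x^n] f = (1/n) [t^(n-1)] phi(t)^n = (1/n) [t^(n-1)] (1 - t)^(-n) = (1/n) C(2n - 2, n - 1) = C_{n-1}.
For n = 9: C_8 = C(16, 8) / 9 = 12870/9 = 1430 = 1430.

1430


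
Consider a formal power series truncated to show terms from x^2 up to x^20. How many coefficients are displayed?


From x^2 to x^20 inclusive, the count is 20 - 2 + 1 = 19.

19


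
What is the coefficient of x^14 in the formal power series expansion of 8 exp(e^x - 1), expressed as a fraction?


exp(e^x - 1) is the exponential generating function for the Bell numbers Bell_k: exp(e^x - 1) = sum_{k>=0} Bell_k x^k / k!.
So the coefficient of x^14 in 8 exp(e^x - 1) is 8 Bell_14 / 14!.
Computing: Bell_14 = 190899322 and 14! = 87178291200, giving
8 * 190899322/87178291200 = 95449661/5448643200.

95449661/5448643200


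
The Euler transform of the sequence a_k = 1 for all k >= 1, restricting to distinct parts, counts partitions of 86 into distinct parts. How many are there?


Partitions of 86 into distinct parts can be computed via generating function.
Product (1+x)(1+x^2)(1+x^3)...
The coefficient of x^86 = 133184

133184


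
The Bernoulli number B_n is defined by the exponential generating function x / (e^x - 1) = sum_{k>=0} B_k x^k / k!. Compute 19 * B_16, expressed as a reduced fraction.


Bernoulli numbers can also be computed recursively via B_0 = 1 and sum_{j=0}^{m} C(m+1, j) B_j = 0 for m >= 1. Odd-index Bernoulli numbers vanish for k >= 3.
Computing B_16 = -3617/510, so 19 * B_16 = 19 * -3617/510 = -68723/510.

-68723/510


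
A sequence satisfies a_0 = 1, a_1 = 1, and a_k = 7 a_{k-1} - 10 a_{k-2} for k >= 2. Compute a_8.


The characteristic equation is t^2 - 7 t + 10 = 0, with roots r_1 = 5 and r_2 = 2 (so c_1 = r_1 + r_2, c_2 = -r_1 r_2 as required).
One can use the closed form a_n = A r_1^n + B r_2^n, but direct iteration is more reliable:
a_0 = 1, a_1 = 1, a_2 = -3, a_3 = -31, a_4 = -187, a_5 = -999, a_6 = -5123, a_7 = -25871, a_8 = -129867.
So a_8 = -129867.

-129867


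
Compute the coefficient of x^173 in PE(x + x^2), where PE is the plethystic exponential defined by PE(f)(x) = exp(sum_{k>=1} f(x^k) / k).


With f(x) = x + x^2, the exponent is sum_{k>=1} (x^k + x^(2k)) / k = -ln(1 - x) - ln(1 - x^2). Exponentiating:
PE(x + x^2) = 1 / ((1 - x)(1 - x^2)).
This is the generating function for partitions of n into parts of size 1 or 2. The number of 2's can be any j in 0..86, and the rest are 1's, so
[x^173] = floor(173/2) + 1 = 87.

87


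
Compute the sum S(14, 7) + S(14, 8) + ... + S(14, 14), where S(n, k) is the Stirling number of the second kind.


By definition, S(n, k) counts partitions of an n-set into exactly k nonempty blocks.
Computing row n = 14 for k = 7..14:
S(14, k): 49329280, 20912320, 5135130, 752752, 66066, 3367, 91, 1
Sum = 76199007.

76199007


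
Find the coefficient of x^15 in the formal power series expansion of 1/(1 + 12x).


Write 1/(1 + c x) = 1/(1 - (-c) x) and apply the geometric-series identity
1/(1 - y) = sum_{k>=0} y^k to get 1/(1 + c x) = sum_{k>=0} (-c)^k x^k.
So the coefficient of x^k is (-c)^k = (-1)^k * c^k.
Here c = 12 and k = 15:
(-12)^15 = -1 * 15407021574586368 = -15407021574586368

-15407021574586368


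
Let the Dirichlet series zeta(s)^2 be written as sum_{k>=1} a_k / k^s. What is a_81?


The Dirichlet convolution of the constant function 1 with itself gives (1 * 1)(k) = sum_{d | k} 1 = d(k), the number of positive divisors of k.
Since zeta(s) = sum_{k>=1} 1/k^s, we have zeta(s)^2 = sum_{k>=1} d(k)/k^s, so a_k = d(k).
For k = 81: the divisors are 1, 3, 9, 27, 81.
Count = 5.

5


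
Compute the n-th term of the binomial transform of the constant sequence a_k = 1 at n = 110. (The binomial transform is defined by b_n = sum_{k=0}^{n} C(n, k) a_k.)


With a_k = 1 for all k, b_n = sum_{k=0}^{n} C(n, k) = 2^n by the binomial theorem.
For n = 110: 2^110 = 1298074214633706907132624082305024.

1298074214633706907132624082305024


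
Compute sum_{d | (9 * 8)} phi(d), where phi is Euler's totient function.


First, 9 * 8 = 72. One classical identity is sum_{d | n} phi(d) = n (each k in [1, n] has a unique gcd with n, and among the k's with gcd(k, n) = n/d there are phi(d) of them). So the sum equals 72. We also verify directly:
Divisors of 72: 1, 2, 3, 4, 6, 8, 9, 12, 18, 24, 36, 72.
phi values: 1, 1, 2, 2, 2, 4, 6, 4, 6, 8, 12, 24.
Sum = 72.

72


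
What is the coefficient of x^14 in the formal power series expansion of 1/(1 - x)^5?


The expansion 1/(1 - x)^r = sum_{k>=0} C(k + r - 1, r - 1) x^k follows from the multiset / negative-binomial theorem (or from repeated differentiation of the geometric series).
For r = 5 and k = 14:
C(18, 4) = 6402373705728000 / (24 * 87178291200) = 3060.

3060


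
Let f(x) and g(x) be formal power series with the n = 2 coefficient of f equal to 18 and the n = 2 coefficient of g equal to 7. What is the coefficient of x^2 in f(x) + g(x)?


Addition of formal power series is termwise.
The coefficient of x^2 in f + g = 18 + 7
= 25

25


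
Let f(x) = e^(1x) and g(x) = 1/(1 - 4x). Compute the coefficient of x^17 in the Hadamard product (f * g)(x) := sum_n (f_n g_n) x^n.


Expanding: f_k = 1^k/k! (from e^(1x)) and g_k = 4^k (from 1/(1 - 4x)). So the Hadamard coefficient (f * g)_k = 1^k 4^k / k! = (4)^k / k!.
For k = 17: 4^17/17! = 17179869184/355687428096000 = 524288/10854718875.

524288/10854718875


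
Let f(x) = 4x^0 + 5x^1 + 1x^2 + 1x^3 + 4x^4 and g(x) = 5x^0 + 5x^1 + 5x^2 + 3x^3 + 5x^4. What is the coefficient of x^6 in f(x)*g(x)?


Cauchy product at x^6:
1*5 + 1*3 + 4*5
= 28

28


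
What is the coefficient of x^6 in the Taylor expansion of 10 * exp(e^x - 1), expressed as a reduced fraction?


exp(e^x - 1) = sum_{k>=0} Bell_k x^k / k!, where Bell_k is the k-th Bell number.
So the coefficient of x^6 is 10 * Bell_6 / 6!.
Computing: Bell_6 = 203 and 6! = 720, giving
10 * 203/720 = 203/72.

203/72


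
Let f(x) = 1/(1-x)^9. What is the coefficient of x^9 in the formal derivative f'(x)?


Differentiate: d/dx [ 1/(1-x)^r ] = r / (1-x)^(r+1).
Here r = 9, so f'(x) = 9 / (1-x)^10.
The expansion of 1/(1-x)^(r+1) has coefficient of x^n equal to C(n+r, r).
So the coefficient of x^9 in f'(x) is
9 * C(18, 9) = 9 * 48620 = 437580

437580


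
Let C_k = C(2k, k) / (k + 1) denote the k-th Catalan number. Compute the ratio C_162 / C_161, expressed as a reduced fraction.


Using C_k = (2k)! / (k! (k+1)!), the ratio C_{k+1}/C_k simplifies to
C_{k+1}/C_k = [(2k+2)! / ((k+1)! (k+2)!)] * [k! (k+1)! / (2k)!]
 = (2k+2)(2k+1) / ((k+1)(k+2)) = 2(2k+1) / (k+2).
For k = 161: 2(2*161 + 1) / (161 + 2) = 646/163 = 646/163.

646/163


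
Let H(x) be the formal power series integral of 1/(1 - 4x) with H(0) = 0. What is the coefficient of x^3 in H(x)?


1/(1 - 4x) = sum_{k>=0} 4^k x^k. Integrating termwise with H(0) = 0:
H(x) = sum_{k>=0} 4^k x^(k+1) / (k+1) = sum_{m>=1} 4^(m-1) x^m / m.
For m = 3: 4^2/3 = 16/3 = 16/3.

16/3


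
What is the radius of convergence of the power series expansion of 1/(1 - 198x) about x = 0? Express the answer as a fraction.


Expanding 1/(1 - 198x) = sum_{k>=0} 198^k x^k, the series converges when |198x| < 1, i.e., |x| < 1/198.
So the radius of convergence is 1/198 = 1/198.

1/198


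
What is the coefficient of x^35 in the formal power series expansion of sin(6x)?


The Maclaurin series is sin(t) = sum_{k>=0} (-1)^k t^(2k+1) / (2k+1)!, so substituting t = 6x, only odd powers of x are nonzero, with coefficient of x^(2k+1) equal to (-1)^k 6^(2k+1) / (2k+1)!.
Write 35 = 2*17 + 1, giving the coefficient (-1)^17 * 6^35 / 35! = -1719070799748422591028658176/10333147966386144929666651337523200000000 = -27894275208/167669460258147894921875.

-27894275208/167669460258147894921875


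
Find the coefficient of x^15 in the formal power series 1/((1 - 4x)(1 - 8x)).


By partial fractions or Cauchy convolution:
The coefficient equals sum_{k=0}^{15} 4^k * 8^(15-k).
= 70367670435840

70367670435840


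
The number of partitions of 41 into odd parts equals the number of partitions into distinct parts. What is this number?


Computing partitions of 41 into odd parts (1, 3, 5, ...):
Using the generating function prod_{k>=0} 1/(1-x^(2k+1)),
the count is 1260

1260


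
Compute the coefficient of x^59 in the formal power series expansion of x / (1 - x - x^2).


Let f(x) = sum_{k>=0} a_k x^k. Multiplying f(x) * (1 - x - x^2) = x and matching coefficients gives a_0 = 0, a_1 = 1, and a_k = a_{k-1} + a_{k-2} for k >= 2. These are the Fibonacci numbers F_k.
Iterating from F_0 = 0, F_1 = 1:
F_0=0, F_1=1, F_2=1, F_3=2, F_4=3, F_5=5, F_6=8, F_7=13, F_8=21, F_9=34, ...
F_59 = 956722026041.

956722026041


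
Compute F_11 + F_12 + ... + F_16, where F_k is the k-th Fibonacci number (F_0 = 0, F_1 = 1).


Use the identity sum_{k=0}^{N} F_k = F_{N+2} - 1 (which follows from F_{k+2} - F_{k+1} = F_k). Then
sum_{k=11}^{16} F_k = (F_{18} - 1) - (F_{12} - 1) = F_{18} - F_{12}.
Computing: F_{18} = 2584, F_{12} = 144, so
Sum = 2584 - 144 = 2440.

2440


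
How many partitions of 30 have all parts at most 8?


Using the generating function (1-x)^(-1)(1-x^2)^(-1)...(1-x^8)^(-1),
the coefficient of x^30 counts these restricted partitions.
Result = 2462

2462


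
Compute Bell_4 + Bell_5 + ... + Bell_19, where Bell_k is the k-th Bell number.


Recall Bell_k counts set partitions of a k-set (with Bell_0 = 1 by convention).
Bell_4 through Bell_19: 15, 52, 203, 877, 4140, 21147, 115975, 678570, 4213597, 27644437, 190899322, 1382958545, 10480142147, 82864869804, 682076806159, 5832742205057
Sum = 15 + 52 + 203 + 877 + 4140 + 21147 + 115975 + 678570 + 4213597 + 27644437 + 190899322 + 1382958545 + 10480142147 + 82864869804 + 682076806159 + 5832742205057 = 6609770560047.

6609770560047


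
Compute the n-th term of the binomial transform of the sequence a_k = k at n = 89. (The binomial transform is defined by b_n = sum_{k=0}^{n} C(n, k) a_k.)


With a_k = k, b_n = sum_{k=0}^{n} C(n, k) k. Using k * C(n, k) = n * C(n-1, k-1) gives b_n = n * sum_{k>=1} C(n-1, k-1) = n * 2^(n-1).
For n = 89: 89 * 2^88 = 89 * 309485009821345068724781056 = 27544165874099711116505513984.

27544165874099711116505513984


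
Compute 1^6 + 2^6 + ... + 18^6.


This power sum has a closed form given by Faulhaber's formula
sum_{k=1}^{m} k^p = (1 / (p + 1)) * sum_{j=0}^{p} C(p + 1, j) B_j m^(p + 1 - j),
but for small m direct computation is fastest:
1 + 64 + 729 + 4096 + 15625 + 46656 + 117649 + 262144 + 531441 + 1000000 + 1771561 + 2985984 + 4826809 + 7529536 + 11390625 + 16777216 + 24137569 + 34012224 = 105409929.

105409929


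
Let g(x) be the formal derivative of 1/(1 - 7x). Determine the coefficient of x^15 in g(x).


Differentiate termwise: d/dx sum_{k>=0} 7^k x^k = sum_{k>=1} k 7^k x^(k-1) = sum_{j>=0} (j+1) 7^(j+1) x^j.
Equivalently, d/dx [1/(1 - 7x)] = 7/(1 - 7x)^2.
For j = 15: 16 * 7^16 = 16 * 33232930569601 = 531726889113616.

531726889113616


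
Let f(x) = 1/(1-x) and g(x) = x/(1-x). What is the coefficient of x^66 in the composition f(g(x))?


First simplify the composition: f(g(x)) = 1/(1 - x/(1-x)) = (1-x)/((1-x) - x) = (1-x)/(1-2x).
Now extract the coefficient. Write (1-x)/(1-2x) = 1/(1-2x) - x/(1-2x).
The coefficient of x^n in 1/(1-2x) is 2^n, and in x/(1-2x) is 2^(n-1) (for n >= 1).
So the coefficient of x^66 is 2^66 - 2^65 = 73786976294838206464 - 36893488147419103232 = 36893488147419103232.

36893488147419103232


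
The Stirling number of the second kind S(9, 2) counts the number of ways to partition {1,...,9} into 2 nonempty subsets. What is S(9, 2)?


Using the explicit formula S(n,k) = (1/k!) sum_{j=0}^{k} (-1)^(k-j) C(k,j) j^n:
S(9, 2) = 255
Equivalently, S(n,k) is n! times the coefficient of x^n in the EGF (e^x - 1)^k / k!.

255


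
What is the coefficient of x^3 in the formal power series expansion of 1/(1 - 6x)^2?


The general identity 1/(1 - c x)^r = sum_{k>=0} c^k C(k + r - 1, r - 1) x^k follows by substituting y = c x into 1/(1 - y)^r = sum_{k>=0} C(k + r - 1, r - 1) y^k.
For c = 6, r = 2, k = 3:
6^3 * C(4, 1) = 216 * 4 = 864.

864


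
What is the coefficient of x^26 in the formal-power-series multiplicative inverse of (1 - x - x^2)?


Let the inverse be f(x) = sum_{k>=0} a_k x^k. From f(x) * (1 - x - x^2) = 1 and matching coefficients:
 x^0: a_0 = 1.
 x^1: a_1 - a_0 = 0, so a_1 = 1.
 x^k (k >= 2): a_k - a_{k-1} - a_{k-2} = 0, i.e. a_k = a_{k-1} + a_{k-2}.
This is the Fibonacci-type recurrence shifted so that a_0 = a_1 = 1.
Iterating: a_0=1, a_1=1, a_2=2, a_3=3, a_4=5, a_5=8, a_6=13, a_7=21, a_8=34, a_9=55, ...
a_26 = 196418.

196418


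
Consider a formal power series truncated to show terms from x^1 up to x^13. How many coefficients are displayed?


From x^1 to x^13 inclusive, the count is 13 - 1 + 1 = 13.

13


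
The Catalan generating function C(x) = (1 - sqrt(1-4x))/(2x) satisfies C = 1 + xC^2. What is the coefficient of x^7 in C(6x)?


Substituting x -> 6x scales the n-th coefficient by 6^n, so [x^7] C(6x) = 6^7 * C_7.
C_7 = C(2*7, 7)/(8) = 3432/8 = 429.
So 6^7 * 429 = 279936 * 429 = 120092544.

120092544


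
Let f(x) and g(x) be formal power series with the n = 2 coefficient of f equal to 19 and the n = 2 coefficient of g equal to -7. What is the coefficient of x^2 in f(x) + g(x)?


Addition of formal power series is termwise.
The coefficient of x^2 in f + g = 19 + -7
= 12

12


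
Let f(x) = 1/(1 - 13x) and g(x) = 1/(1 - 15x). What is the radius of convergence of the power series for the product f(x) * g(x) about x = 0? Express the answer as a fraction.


The radius of 1/(1 - 13x) is 1/13 (nearest singularity at x = 1/13), and the radius of 1/(1 - 15x) is 1/15.
The product f(x)*g(x) = 1/((1 - 13x)(1 - 15x)) has singularities at both 1/13 and 1/15, so its radius of convergence is the distance to the nearest one:
min(1/13, 1/15) = 1/15.

1/15


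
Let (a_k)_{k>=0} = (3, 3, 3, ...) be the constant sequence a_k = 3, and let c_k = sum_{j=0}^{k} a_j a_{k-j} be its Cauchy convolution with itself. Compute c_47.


Since a_j = 3 for all j >= 0, the convolution sum becomes
c_k = sum_{j=0}^{k} 3 * 3 = 9 * (k + 1).
Equivalently, the generating function of (a_k) is 3/(1 - x) and its square is 9/(1 - x)^2 = sum_{k>=0} 9(k + 1) x^k.
For k = 47: 9 * 48 = 432.

432


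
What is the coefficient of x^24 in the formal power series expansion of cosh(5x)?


The Maclaurin series is cosh(t) = sum_{m>=0} t^(2m) / (2m)!, so substituting t = 5x, only even powers of x are nonzero, with coefficient of x^(2m) equal to 5^(2m) / (2m)!.
For x^24 the coefficient is 5^24/24! = 59604644775390625/620448401733239439360000 = 95367431640625/992717442773183102976.

95367431640625/992717442773183102976


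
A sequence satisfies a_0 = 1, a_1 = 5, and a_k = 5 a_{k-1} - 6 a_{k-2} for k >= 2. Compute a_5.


The characteristic equation is t^2 - 5 t + 6 = 0, with roots r_1 = 3 and r_2 = 2 (so c_1 = r_1 + r_2, c_2 = -r_1 r_2 as required).
One can use the closed form a_n = A r_1^n + B r_2^n, but direct iteration is more reliable:
a_0 = 1, a_1 = 5, a_2 = 19, a_3 = 65, a_4 = 211, a_5 = 665.
So a_5 = 665.

665


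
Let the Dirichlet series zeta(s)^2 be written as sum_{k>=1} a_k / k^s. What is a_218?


The Dirichlet convolution of the constant function 1 with itself gives (1 * 1)(k) = sum_{d | k} 1 = d(k), the number of positive divisors of k.
Since zeta(s) = sum_{k>=1} 1/k^s, we have zeta(s)^2 = sum_{k>=1} d(k)/k^s, so a_k = d(k).
For k = 218: the divisors are 1, 2, 109, 218.
Count = 4.

4


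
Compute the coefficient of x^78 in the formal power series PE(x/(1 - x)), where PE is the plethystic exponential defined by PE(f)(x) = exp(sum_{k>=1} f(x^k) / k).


For f(x) = x/(1 - x) we have
sum_{k>=1} f(x^k) / k = sum_{k>=1} (1/k) * x^k / (1 - x^k) = sum_{k, m >= 1} x^(k m) / k,
which after exponentiating simplifies to
PE(x/(1 - x)) = prod_{k>=1} 1 / (1 - x^k).
This is the generating function for the partition function p(n), so the coefficient of x^78 is p(78).
Computing p(78) by dynamic programming over parts 1, 2, ..., 78: p(78) = 12132164.

12132164


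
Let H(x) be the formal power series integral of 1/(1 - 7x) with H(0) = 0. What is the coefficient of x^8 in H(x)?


1/(1 - 7x) = sum_{k>=0} 7^k x^k. Integrating termwise with H(0) = 0:
H(x) = sum_{k>=0} 7^k x^(k+1) / (k+1) = sum_{m>=1} 7^(m-1) x^m / m.
For m = 8: 7^7/8 = 823543/8 = 823543/8.

823543/8


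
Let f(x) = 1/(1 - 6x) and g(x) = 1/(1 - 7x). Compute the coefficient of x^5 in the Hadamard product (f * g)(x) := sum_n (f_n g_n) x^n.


f has coefficients f_k = 6^k and g has coefficients g_k = 7^k, so the Hadamard product has coefficient (f*g)_k = 6^k * 7^k = 42^k.
For k = 5: 42^5 = 130691232.

130691232


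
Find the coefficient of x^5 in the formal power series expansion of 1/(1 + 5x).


Write 1/(1 + c x) = 1/(1 - (-c) x) and apply the geometric-series identity
1/(1 - y) = sum_{k>=0} y^k to get 1/(1 + c x) = sum_{k>=0} (-c)^k x^k.
So the coefficient of x^k is (-c)^k = (-1)^k * c^k.
Here c = 5 and k = 5:
(-5)^5 = -1 * 3125 = -3125

-3125


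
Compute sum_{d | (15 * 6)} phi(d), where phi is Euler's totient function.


First, 15 * 6 = 90. One classical identity is sum_{d | n} phi(d) = n (each k in [1, n] has a unique gcd with n, and among the k's with gcd(k, n) = n/d there are phi(d) of them). So the sum equals 90. We also verify directly:
Divisors of 90: 1, 2, 3, 5, 6, 9, 10, 15, 18, 30, 45, 90.
phi values: 1, 1, 2, 4, 2, 6, 4, 8, 6, 8, 24, 24.
Sum = 90.

90


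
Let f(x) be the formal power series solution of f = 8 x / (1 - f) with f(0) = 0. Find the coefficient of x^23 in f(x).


Apply Lagrange inversion: f = 8 x * phi(f) with phi(t) = 1/(1 - t), so
[x^n] f = 8^n * (1/n) [t^(n-1)] phi(t)^n = 8^n * (1/n) [t^(n-1)] (1 - t)^(-n) = 8^n * (1/n) C(2n - 2, n - 1) = 8^n * C_{n-1}.
For n = 23: C_22 = C(44, 22) / 23 = 2104098963720/23 = 91482563640.
With the 8^23 = 590295810358705651712 factor, the coefficient is 590295810358705651712 * 91482563640 = 54001774037565661010770714951680.

54001774037565661010770714951680


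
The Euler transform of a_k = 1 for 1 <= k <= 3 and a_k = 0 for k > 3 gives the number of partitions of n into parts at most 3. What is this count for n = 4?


Partitions of 4 into parts at most 3:
Using generating function (1-x)^(-1)(1-x^2)^(-1)(1-x^3)^(-1),
the coefficient of x^4 = 4

4


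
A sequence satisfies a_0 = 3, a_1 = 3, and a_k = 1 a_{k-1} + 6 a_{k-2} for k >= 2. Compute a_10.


The characteristic equation is t^2 - 1 t - 6 = 0, with roots r_1 = 3 and r_2 = -2 (so c_1 = r_1 + r_2, c_2 = -r_1 r_2 as required).
One can use the closed form a_n = A r_1^n + B r_2^n, but direct iteration is more reliable:
a_0 = 3, a_1 = 3, a_2 = 21, a_3 = 39, a_4 = 165, a_5 = 399, a_6 = 1389, a_7 = 3783, a_8 = 12117, a_9 = 34815, a_10 = 107517.
So a_10 = 107517.

107517


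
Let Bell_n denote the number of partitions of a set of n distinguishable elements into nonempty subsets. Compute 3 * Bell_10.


Bell_10 can be computed from the Bell triangle or from Dobinski's identity Bell_n = (1/e) * sum_{k>=0} k^n / k!.
Computing Bell_10 = 115975.
Then 3 * 115975 = 347925.

347925


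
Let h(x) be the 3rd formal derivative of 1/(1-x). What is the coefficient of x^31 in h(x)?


Differentiating 3 times: d^3/dx^3 [1/(1-x)] = 3!/(1-x)^4.
The expansion 1/(1-x)^4 = sum_{k>=0} C(k+3, 3) x^k, so the coefficient of x^n in 3!/(1-x)^4 is 3! * C(n+3, 3).
For n = 31: 6 * C(34, 3) = 6 * 5984 = 35904

35904


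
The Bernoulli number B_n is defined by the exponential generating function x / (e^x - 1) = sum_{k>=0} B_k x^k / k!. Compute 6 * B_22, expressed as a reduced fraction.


Bernoulli numbers can also be computed recursively via B_0 = 1 and sum_{j=0}^{m} C(m+1, j) B_j = 0 for m >= 1. Odd-index Bernoulli numbers vanish for k >= 3.
Computing B_22 = 854513/138, so 6 * B_22 = 6 * 854513/138 = 854513/23.

854513/23


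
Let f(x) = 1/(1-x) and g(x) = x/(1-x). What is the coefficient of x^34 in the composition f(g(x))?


First simplify the composition: f(g(x)) = 1/(1 - x/(1-x)) = (1-x)/((1-x) - x) = (1-x)/(1-2x).
Now extract the coefficient. Write (1-x)/(1-2x) = 1/(1-2x) - x/(1-2x).
The coefficient of x^n in 1/(1-2x) is 2^n, and in x/(1-2x) is 2^(n-1) (for n >= 1).
So the coefficient of x^34 is 2^34 - 2^33 = 17179869184 - 8589934592 = 8589934592.

8589934592


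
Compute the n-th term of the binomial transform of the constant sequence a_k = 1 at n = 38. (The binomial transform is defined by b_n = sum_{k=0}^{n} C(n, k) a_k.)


With a_k = 1 for all k, b_n = sum_{k=0}^{n} C(n, k) = 2^n by the binomial theorem.
For n = 38: 2^38 = 274877906944.

274877906944


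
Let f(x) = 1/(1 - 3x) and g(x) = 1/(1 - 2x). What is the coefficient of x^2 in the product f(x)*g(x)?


The coefficient of x^n in f*g is the Cauchy product: sum_{k=0}^{n} a^k * b^(n-k).
With a=3, b=2, n=2:
sum_{k=0}^{2} 3^k * 2^(2-k)
= 19

19


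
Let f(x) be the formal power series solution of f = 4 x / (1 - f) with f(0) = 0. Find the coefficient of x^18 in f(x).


Apply Lagrange inversion: f = 4 x * phi(f) with phi(t) = 1/(1 - t), so
[x^n] f = 4^n * (1/n) [t^(n-1)] phi(t)^n = 4^n * (1/n) [t^(n-1)] (1 - t)^(-n) = 4^n * (1/n) C(2n - 2, n - 1) = 4^n * C_{n-1}.
For n = 18: C_17 = C(34, 17) / 18 = 2333606220/18 = 129644790.
With the 4^18 = 68719476736 factor, the coefficient is 68719476736 * 129644790 = 8909122130348605440.

8909122130348605440


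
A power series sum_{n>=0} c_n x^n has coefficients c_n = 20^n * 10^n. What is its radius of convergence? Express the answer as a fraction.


By the root test (Cauchy-Hadamard), the radius is R = 1 / limsup_n |c_n|^(1/n).
Here |c_n|^(1/n) = (20^n * 10^n)^(1/n) = 20 * 10 = 200 for all n.
So R = 1/200 = 1/200.

1/200


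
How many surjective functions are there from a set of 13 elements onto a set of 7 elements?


By inclusion-exclusion on which target elements are missed, the number of surjections from an n-set onto a k-set is
surj(n, k) = sum_{j=0}^{k} (-1)^j C(k, j) (k - j)^n.
Equivalently surj(n, k) = k! * S(n, k), where S(n, k) is the Stirling number of the second kind.
For n = 13, k = 7:
S(13, 7) = 5715424, so
surj = 7! * 5715424 = 5040 * 5715424 = 28805736960.

28805736960


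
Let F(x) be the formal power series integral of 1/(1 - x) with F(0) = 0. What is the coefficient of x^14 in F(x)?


1/(1 - x) = sum_{k>=0} x^k. Integrating termwise and using F(0) = 0 gives
F(x) = sum_{k>=0} x^(k+1) / (k+1) = sum_{m>=1} x^m / m = -ln(1 - x).
So the coefficient of x^14 is 1/14 = 1/14.

1/14


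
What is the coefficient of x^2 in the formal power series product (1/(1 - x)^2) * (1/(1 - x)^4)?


Combine the factors: (1/(1 - x)^2) * (1/(1 - x)^4) = 1/(1 - x)^6.
Then use 1/(1 - x)^r = sum_{k>=0} C(k + r - 1, r - 1) x^k with r = 6 and k = 2:
C(7, 5) = 21.

21


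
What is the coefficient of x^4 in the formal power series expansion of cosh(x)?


The Maclaurin series is cosh(t) = sum_{m>=0} t^(2m) / (2m)!, so substituting t = x, only even powers of x are nonzero, with coefficient of x^(2m) equal to 1 / (2m)!.
For x^4 the coefficient is 1/4! = 1/24 = 1/24.

1/24


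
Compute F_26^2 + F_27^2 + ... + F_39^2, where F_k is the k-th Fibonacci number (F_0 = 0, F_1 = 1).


There is a standard identity sum_{k=0}^{N} F_k^2 = F_N * F_{N+1} (proved inductively from the telescoping relation F_k^2 = F_k F_{k+1} - F_{k-1} F_k). Then
sum_{k=26}^{39} F_k^2 = F_39 F_40 - F_25 F_26.
Computing: F_39 = 63245986, F_40 = 102334155, F_25 = 75025, F_26 = 121393.
Sum = 63245986 * 102334155 - 75025 * 121393 = 6472215426942005.

6472215426942005


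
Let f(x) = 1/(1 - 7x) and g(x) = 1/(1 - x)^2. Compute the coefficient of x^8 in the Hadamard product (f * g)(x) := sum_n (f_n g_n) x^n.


f has coefficients f_k = 7^k. For g = 1/(1 - x)^2 the coefficient is g_k = C(k + 1, 1) = k + 1. The Hadamard coefficient is (f * g)_k = 7^k * (k + 1).
For k = 8: 7^8 * 9 = 5764801 * 9 = 51883209.

51883209


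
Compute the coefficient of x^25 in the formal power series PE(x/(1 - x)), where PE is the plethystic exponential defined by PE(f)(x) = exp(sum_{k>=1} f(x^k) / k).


For f(x) = x/(1 - x) we have
sum_{k>=1} f(x^k) / k = sum_{k>=1} (1/k) * x^k / (1 - x^k) = sum_{k, m >= 1} x^(k m) / k,
which after exponentiating simplifies to
PE(x/(1 - x)) = prod_{k>=1} 1 / (1 - x^k).
This is the generating function for the partition function p(n), so the coefficient of x^25 is p(25).
Computing p(25) by dynamic programming over parts 1, 2, ..., 25: p(25) = 1958.

1958


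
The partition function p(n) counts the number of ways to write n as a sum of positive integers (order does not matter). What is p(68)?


Using the generating function prod_{k>=1} 1/(1-x^k), we compute p(68).
By dynamic programming over parts 1 through 68:
p(68) = 3087735

3087735


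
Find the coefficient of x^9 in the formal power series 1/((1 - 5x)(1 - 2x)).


By partial fractions or Cauchy convolution:
The coefficient equals sum_{k=0}^{9} 5^k * 2^(9-k).
= 3254867

3254867


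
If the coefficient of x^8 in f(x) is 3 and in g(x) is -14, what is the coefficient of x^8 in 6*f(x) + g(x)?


Scalar multiplication scales coefficients: 6 * 3 = 18.
Then add the g coefficient: 18 + -14
= 4

4


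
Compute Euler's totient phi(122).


phi(n) counts integers in [1, n] coprime to n. Using the multiplicative formula phi(n) = n * prod_{p | n} (1 - 1/p):
122 = 2 * 61, so
phi(122) = 122 * (1 - 1/2) * (1 - 1/61) = 60.

60


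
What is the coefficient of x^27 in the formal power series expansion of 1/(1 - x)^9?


The negative binomial / multiset identity is
1/(1 - x)^r = sum_{k>=0} C(k + r - 1, r - 1) x^k.
Here r = 9 and k = 27, so the coefficient is
C(27 + 8, 8) = C(35, 8)
= 23535820

23535820


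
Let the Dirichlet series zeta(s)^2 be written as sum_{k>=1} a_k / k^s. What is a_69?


The Dirichlet convolution of the constant function 1 with itself gives (1 * 1)(k) = sum_{d | k} 1 = d(k), the number of positive divisors of k.
Since zeta(s) = sum_{k>=1} 1/k^s, we have zeta(s)^2 = sum_{k>=1} d(k)/k^s, so a_k = d(k).
For k = 69: the divisors are 1, 3, 23, 69.
Count = 4.

4


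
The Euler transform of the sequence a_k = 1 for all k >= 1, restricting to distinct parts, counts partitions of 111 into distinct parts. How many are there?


Partitions of 111 into distinct parts can be computed via generating function.
Product (1+x)(1+x^2)(1+x^3)...
The coefficient of x^111 = 1087744

1087744


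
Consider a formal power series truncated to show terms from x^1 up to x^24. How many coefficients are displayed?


From x^1 to x^24 inclusive, the count is 24 - 1 + 1 = 24.

24


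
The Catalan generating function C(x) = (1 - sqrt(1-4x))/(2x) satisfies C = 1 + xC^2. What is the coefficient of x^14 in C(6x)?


Substituting x -> 6x scales the n-th coefficient by 6^n, so [x^14] C(6x) = 6^14 * C_14.
C_14 = C(2*14, 14)/(15) = 40116600/15 = 2674440.
So 6^14 * 2674440 = 78364164096 * 2674440 = 209580255024906240.

209580255024906240


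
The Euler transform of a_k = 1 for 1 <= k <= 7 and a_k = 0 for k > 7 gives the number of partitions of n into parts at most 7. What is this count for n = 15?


Partitions of 15 into parts at most 7:
Using generating function (1-x)^(-1)(1-x^2)^(-1)...(1-x^7)^(-1),
the coefficient of x^15 = 131

131


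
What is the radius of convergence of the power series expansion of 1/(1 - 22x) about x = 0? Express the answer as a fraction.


Expanding 1/(1 - 22x) = sum_{k>=0} 22^k x^k, the series converges when |22x| < 1, i.e., |x| < 1/22.
So the radius of convergence is 1/22 = 1/22.

1/22


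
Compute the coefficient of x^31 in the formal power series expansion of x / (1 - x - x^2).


Let f(x) = sum_{k>=0} a_k x^k. Multiplying f(x) * (1 - x - x^2) = x and matching coefficients gives a_0 = 0, a_1 = 1, and a_k = a_{k-1} + a_{k-2} for k >= 2. These are the Fibonacci numbers F_k.
Iterating from F_0 = 0, F_1 = 1:
F_0=0, F_1=1, F_2=1, F_3=2, F_4=3, F_5=5, F_6=8, F_7=13, F_8=21, F_9=34, ...
F_31 = 1346269.

1346269


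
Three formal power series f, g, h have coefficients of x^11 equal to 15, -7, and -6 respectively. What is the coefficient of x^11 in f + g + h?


Series addition is componentwise:
15 + -7 + -6
= 2

2
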